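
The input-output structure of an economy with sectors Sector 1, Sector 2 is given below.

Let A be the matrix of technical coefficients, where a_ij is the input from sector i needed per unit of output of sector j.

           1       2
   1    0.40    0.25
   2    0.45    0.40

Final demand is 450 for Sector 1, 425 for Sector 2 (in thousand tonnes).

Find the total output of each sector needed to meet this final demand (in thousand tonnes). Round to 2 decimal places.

I − A =
  [   0.60    -0.25]
  [  -0.45     0.60]
det(I−A) = (0.60)(0.60) − (-0.25)(-0.45) = 0.2475
adj(I−A) = [[0.60, 0.25], [0.45, 0.60]]
(I − A)⁻¹ = adj(I−A) / det(I−A) ≈
  [   2.4242     1.0101]
  [   1.8182     2.4242]
x = (I − A)⁻¹ d = adj(I−A)·d / det(I−A), with det(I−A) = 0.2475:
  x_1 = (0.60·450 + 0.25·425) / 0.2475 = 376.25 / 0.2475 ≈ 1520.20
  x_2 = (0.45·450 + 0.60·425) / 0.2475 = 457.50 / 0.2475 ≈ 1848.48

x_1 = 1520.20, x_2 = 1848.48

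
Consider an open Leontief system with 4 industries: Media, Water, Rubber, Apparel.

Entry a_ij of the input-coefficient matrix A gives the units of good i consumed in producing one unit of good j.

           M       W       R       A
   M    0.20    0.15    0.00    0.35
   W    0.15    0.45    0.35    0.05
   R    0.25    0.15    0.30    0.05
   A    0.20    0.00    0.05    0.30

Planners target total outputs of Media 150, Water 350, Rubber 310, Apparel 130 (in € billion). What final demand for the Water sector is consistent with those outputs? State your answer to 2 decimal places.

d_W = 55.00

I − A =
  [   0.80    -0.15     0.00    -0.35]
  [  -0.15     0.55    -0.35    -0.05]
  [  -0.25    -0.15     0.70    -0.05]
  [  -0.20     0.00    -0.05     0.70]
d = (I − A) x:
  d_M = (+0.80)·150 + (-0.15)·350 + (+0.00)·310 + (-0.35)·130 = 22.00
  d_W = (-0.15)·150 + (+0.55)·350 + (-0.35)·310 + (-0.05)·130 = 55.00
  d_R = (-0.25)·150 + (-0.15)·350 + (+0.70)·310 + (-0.05)·130 = 120.50
  d_A = (-0.20)·150 + (+0.00)·350 + (-0.05)·310 + (+0.70)·130 = 45.50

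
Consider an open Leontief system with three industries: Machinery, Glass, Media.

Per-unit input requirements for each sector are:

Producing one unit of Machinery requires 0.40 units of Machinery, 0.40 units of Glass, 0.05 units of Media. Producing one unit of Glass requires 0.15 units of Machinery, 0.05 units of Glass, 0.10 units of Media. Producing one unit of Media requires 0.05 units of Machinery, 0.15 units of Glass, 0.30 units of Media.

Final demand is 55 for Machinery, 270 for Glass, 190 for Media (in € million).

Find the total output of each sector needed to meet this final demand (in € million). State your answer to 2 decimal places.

x_1 = 229.93, x_2 = 436.31, x_3 = 350.18

I − A =
  [   0.60    -0.15    -0.05]
  [  -0.40     0.95    -0.15]
  [  -0.05    -0.10     0.70]
Cofactors of I−A, C_ij = (−1)^(i+j)·(minor ij) (rows/columns in the sector order above):
  C_11 = (0.95)(0.70) − (-0.15)(-0.10) = 0.6500
  C_12 = −[(-0.40)(0.70) − (-0.15)(-0.05)] = 0.2875
  C_13 = (-0.40)(-0.10) − (0.95)(-0.05) = 0.0875
  C_21 = −[(-0.15)(0.70) − (-0.05)(-0.10)] = 0.1100
  C_22 = (0.60)(0.70) − (-0.05)(-0.05) = 0.4175
  C_23 = −[(0.60)(-0.10) − (-0.15)(-0.05)] = 0.0675
  C_31 = (-0.15)(-0.15) − (-0.05)(0.95) = 0.0700
  C_32 = −[(0.60)(-0.15) − (-0.05)(-0.40)] = 0.1100
  C_33 = (0.60)(0.95) − (-0.15)(-0.40) = 0.5100
det(I−A) = Σ_j (I−A)_1j·C_1j = (0.60)(0.6500) + (-0.15)(0.2875) + (-0.05)(0.0875) = 0.3425
adj(I−A) = Cᵀ =
  [ 0.6500   0.1100   0.0700]
  [ 0.2875   0.4175   0.1100]
  [ 0.0875   0.0675   0.5100]
(I − A)⁻¹ = adj(I−A) / det(I−A) ≈
  [   1.8978     0.3212     0.2044]
  [   0.8394     1.2190     0.3212]
  [   0.2555     0.1971     1.4891]
x = (I − A)⁻¹ d = adj(I−A)·d / det(I−A), with det(I−A) = 0.3425:
  x_1 = (0.6500·55 + 0.1100·270 + 0.0700·190) / 0.3425 = 78.75 / 0.3425 ≈ 229.93
  x_2 = (0.2875·55 + 0.4175·270 + 0.1100·190) / 0.3425 = 149.4375 / 0.3425 ≈ 436.31
  x_3 = (0.0875·55 + 0.0675·270 + 0.5100·190) / 0.3425 = 119.9375 / 0.3425 ≈ 350.18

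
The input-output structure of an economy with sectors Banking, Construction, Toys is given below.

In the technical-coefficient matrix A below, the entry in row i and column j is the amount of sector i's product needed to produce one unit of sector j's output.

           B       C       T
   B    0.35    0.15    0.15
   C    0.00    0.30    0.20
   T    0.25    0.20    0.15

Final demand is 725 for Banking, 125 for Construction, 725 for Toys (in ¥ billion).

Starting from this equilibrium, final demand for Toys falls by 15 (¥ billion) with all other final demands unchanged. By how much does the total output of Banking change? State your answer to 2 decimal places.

Δx_B = -6.19

I − A =
  [   0.65    -0.15    -0.15]
  [   0.00     0.70    -0.20]
  [  -0.25    -0.20     0.85]
Cofactors of I−A, C_ij = (−1)^(i+j)·(minor ij) (rows/columns in the sector order above):
  C_11 = (0.70)(0.85) − (-0.20)(-0.20) = 0.5550
  C_12 = −[(0.00)(0.85) − (-0.20)(-0.25)] = 0.0500
  C_13 = (0.00)(-0.20) − (0.70)(-0.25) = 0.1750
  C_21 = −[(-0.15)(0.85) − (-0.15)(-0.20)] = 0.1575
  C_22 = (0.65)(0.85) − (-0.15)(-0.25) = 0.5150
  C_23 = −[(0.65)(-0.20) − (-0.15)(-0.25)] = 0.1675
  C_31 = (-0.15)(-0.20) − (-0.15)(0.70) = 0.1350
  C_32 = −[(0.65)(-0.20) − (-0.15)(0.00)] = 0.1300
  C_33 = (0.65)(0.70) − (-0.15)(0.00) = 0.4550
det(I−A) = Σ_j (I−A)_1j·C_1j = (0.65)(0.5550) + (-0.15)(0.0500) + (-0.15)(0.1750) = 0.3270
adj(I−A) = Cᵀ =
  [ 0.5550   0.1575   0.1350]
  [ 0.0500   0.5150   0.1300]
  [ 0.1750   0.1675   0.4550]
(I − A)⁻¹ = adj(I−A) / det(I−A) ≈
  [   1.6972     0.4817     0.4128]
  [   0.1529     1.5749     0.3976]
  [   0.5352     0.5122     1.3914]
Δx = (I − A)⁻¹ Δd with Δd having -15 in the Toys component and 0 elsewhere.
So Δx_B = L_BT · (-15), where L_BT = adj(I−A)_BT / det(I−A) = 0.1350 / 0.3270.
Δx_B = 0.1350 × (-15) / 0.3270 = -2.025 / 0.3270 ≈ -6.19.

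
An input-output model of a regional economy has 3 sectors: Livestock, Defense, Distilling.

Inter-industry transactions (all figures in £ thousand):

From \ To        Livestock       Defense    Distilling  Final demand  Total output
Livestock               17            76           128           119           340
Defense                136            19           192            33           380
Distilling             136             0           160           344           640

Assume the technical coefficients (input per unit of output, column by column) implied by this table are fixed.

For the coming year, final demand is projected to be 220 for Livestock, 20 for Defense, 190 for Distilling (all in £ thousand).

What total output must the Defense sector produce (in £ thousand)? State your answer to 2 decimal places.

Technical coefficients a_ij = z_ij / X_j:
  a_11 = 17/340 = 0.05, a_21 = 136/340 = 0.40, a_31 = 136/340 = 0.40
  a_12 = 76/380 = 0.20, a_22 = 19/380 = 0.05, a_32 = 0/380 = 0.00
  a_13 = 128/640 = 0.20, a_23 = 192/640 = 0.30, a_33 = 160/640 = 0.25
I − A =
  [   0.95    -0.20    -0.20]
  [  -0.40     0.95    -0.30]
  [  -0.40     0.00     0.75]
Cofactors of I−A, C_ij = (−1)^(i+j)·(minor ij) (rows/columns in the sector order above):
  C_11 = (0.95)(0.75) − (-0.30)(0.00) = 0.7125
  C_12 = −[(-0.40)(0.75) − (-0.30)(-0.40)] = 0.4200
  C_13 = (-0.40)(0.00) − (0.95)(-0.40) = 0.3800
  C_21 = −[(-0.20)(0.75) − (-0.20)(0.00)] = 0.1500
  C_22 = (0.95)(0.75) − (-0.20)(-0.40) = 0.6325
  C_23 = −[(0.95)(0.00) − (-0.20)(-0.40)] = 0.0800
  C_31 = (-0.20)(-0.30) − (-0.20)(0.95) = 0.2500
  C_32 = −[(0.95)(-0.30) − (-0.20)(-0.40)] = 0.3650
  C_33 = (0.95)(0.95) − (-0.20)(-0.40) = 0.8225
det(I−A) = Σ_j (I−A)_1j·C_1j = (0.95)(0.7125) + (-0.20)(0.4200) + (-0.20)(0.3800) = 0.516875
adj(I−A) = Cᵀ =
  [ 0.7125   0.1500   0.2500]
  [ 0.4200   0.6325   0.3650]
  [ 0.3800   0.0800   0.8225]
(I − A)⁻¹ = adj(I−A) / det(I−A) ≈
  [   1.3785     0.2902     0.4837]
  [   0.8126     1.2237     0.7062]
  [   0.7352     0.1548     1.5913]
x = (I − A)⁻¹ d = adj(I−A)·d / det(I−A), with det(I−A) = 0.516875:
  x_1 = (0.7125·220 + 0.1500·20 + 0.2500·190) / 0.516875 = 207.25 / 0.516875 ≈ 400.97
  x_2 = (0.4200·220 + 0.6325·20 + 0.3650·190) / 0.516875 = 174.40 / 0.516875 ≈ 337.41
  x_3 = (0.3800·220 + 0.0800·20 + 0.8225·190) / 0.516875 = 241.475 / 0.516875 ≈ 467.18

x_2 = 337.41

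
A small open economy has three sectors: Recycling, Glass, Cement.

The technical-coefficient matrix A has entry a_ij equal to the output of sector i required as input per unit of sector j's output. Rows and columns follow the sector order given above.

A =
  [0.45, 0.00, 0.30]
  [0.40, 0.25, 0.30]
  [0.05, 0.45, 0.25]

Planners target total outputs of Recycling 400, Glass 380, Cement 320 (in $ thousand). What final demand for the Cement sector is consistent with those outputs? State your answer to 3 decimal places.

I − A =
  [   0.55     0.00    -0.30]
  [  -0.40     0.75    -0.30]
  [  -0.05    -0.45     0.75]
d = (I − A) x:
  d_R = (+0.55)·400 + (+0.00)·380 + (-0.30)·320 = 124.000
  d_G = (-0.40)·400 + (+0.75)·380 + (-0.30)·320 = 29.000
  d_C = (-0.05)·400 + (-0.45)·380 + (+0.75)·320 = 49.000

d_C = 49.000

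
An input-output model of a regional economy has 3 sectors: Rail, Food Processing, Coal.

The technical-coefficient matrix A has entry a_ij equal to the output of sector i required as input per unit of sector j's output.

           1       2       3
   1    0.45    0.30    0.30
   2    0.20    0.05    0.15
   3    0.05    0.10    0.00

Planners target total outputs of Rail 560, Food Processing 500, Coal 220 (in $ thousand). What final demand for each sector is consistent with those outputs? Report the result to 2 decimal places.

I − A =
  [   0.55    -0.30    -0.30]
  [  -0.20     0.95    -0.15]
  [  -0.05    -0.10     1.00]
d = (I − A) x:
  d_1 = (+0.55)·560 + (-0.30)·500 + (-0.30)·220 = 92.00
  d_2 = (-0.20)·560 + (+0.95)·500 + (-0.15)·220 = 330.00
  d_3 = (-0.05)·560 + (-0.10)·500 + (+1.00)·220 = 142.00

d_1 = 92.00, d_2 = 330.00, d_3 = 142.00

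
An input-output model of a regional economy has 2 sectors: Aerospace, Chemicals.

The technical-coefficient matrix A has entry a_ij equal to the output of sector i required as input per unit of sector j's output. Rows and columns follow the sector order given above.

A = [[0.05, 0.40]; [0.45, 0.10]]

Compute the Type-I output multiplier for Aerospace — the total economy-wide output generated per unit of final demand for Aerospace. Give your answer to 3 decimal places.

I − A =
  [   0.95    -0.40]
  [  -0.45     0.90]
det(I−A) = (0.95)(0.90) − (-0.40)(-0.45) = 0.6750
adj(I−A) = [[0.90, 0.40], [0.45, 0.95]]
(I − A)⁻¹ = adj(I−A) / det(I−A) ≈
  [   1.3333     0.5926]
  [   0.6667     1.4074]
The output multiplier for sector j is the column-j sum of the Leontief inverse (I − A)⁻¹ = adj(I−A) / det(I−A).
Column 1 of adj(I−A): (0.90, 0.45); det(I−A) = 0.6750.
m_1 = (0.90 + 0.45) / 0.6750 = 1.35 / 0.6750 = 2.000.

m_1 = 2.000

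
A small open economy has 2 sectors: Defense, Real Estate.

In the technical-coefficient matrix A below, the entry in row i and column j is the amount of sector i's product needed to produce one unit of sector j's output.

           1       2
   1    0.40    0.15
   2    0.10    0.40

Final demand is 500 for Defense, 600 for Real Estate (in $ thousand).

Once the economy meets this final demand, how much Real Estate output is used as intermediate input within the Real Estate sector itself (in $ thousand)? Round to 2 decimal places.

I − A =
  [   0.60    -0.15]
  [  -0.10     0.60]
det(I−A) = (0.60)(0.60) − (-0.15)(-0.10) = 0.3450
adj(I−A) = [[0.60, 0.15], [0.10, 0.60]]
(I − A)⁻¹ = adj(I−A) / det(I−A) ≈
  [   1.7391     0.4348]
  [   0.2899     1.7391]
First solve x = (I − A)⁻¹ d = adj(I−A)·d / det(I−A); in particular x_2 = (0.10·500 + 0.60·600) / 0.3450 = 410.00 / 0.3450 ≈ 1188.4058.
Intermediate flow from 2 to 2: z_22 = a_22 · x_2 = 0.40 × 410.00 / 0.3450 = 164.00 / 0.3450 ≈ 475.36.

z_22 = 475.36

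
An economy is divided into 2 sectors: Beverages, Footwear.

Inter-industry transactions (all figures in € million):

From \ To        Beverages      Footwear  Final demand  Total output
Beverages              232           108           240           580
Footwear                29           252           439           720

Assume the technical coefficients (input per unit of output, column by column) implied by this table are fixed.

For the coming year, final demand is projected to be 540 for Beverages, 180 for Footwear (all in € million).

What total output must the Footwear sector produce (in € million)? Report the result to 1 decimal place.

x_2 = 352.9

Technical coefficients a_ij = z_ij / X_j:
  a_11 = 232/580 = 0.40, a_21 = 29/580 = 0.05
  a_12 = 108/720 = 0.15, a_22 = 252/720 = 0.35
I − A =
  [   0.60    -0.15]
  [  -0.05     0.65]
det(I−A) = (0.60)(0.65) − (-0.15)(-0.05) = 0.3825
adj(I−A) = [[0.65, 0.15], [0.05, 0.60]]
(I − A)⁻¹ = adj(I−A) / det(I−A) ≈
  [   1.6993     0.3922]
  [   0.1307     1.5686]
x = (I − A)⁻¹ d = adj(I−A)·d / det(I−A), with det(I−A) = 0.3825:
  x_1 = (0.65·540 + 0.15·180) / 0.3825 = 378.00 / 0.3825 ≈ 988.2
  x_2 = (0.05·540 + 0.60·180) / 0.3825 = 135.00 / 0.3825 ≈ 352.9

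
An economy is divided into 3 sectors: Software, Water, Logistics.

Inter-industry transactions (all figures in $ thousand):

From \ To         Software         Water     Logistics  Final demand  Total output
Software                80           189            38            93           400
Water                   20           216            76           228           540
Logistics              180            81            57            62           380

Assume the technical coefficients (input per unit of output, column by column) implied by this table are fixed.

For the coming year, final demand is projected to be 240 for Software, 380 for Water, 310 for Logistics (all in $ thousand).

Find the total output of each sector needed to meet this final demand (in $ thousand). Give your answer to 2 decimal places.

x_S = 885.03, x_W = 1046.39, x_L = 1017.91

Technical coefficients a_ij = z_ij / X_j:
  a_SS = 80/400 = 0.20, a_WS = 20/400 = 0.05, a_LS = 180/400 = 0.45
  a_SW = 189/540 = 0.35, a_WW = 216/540 = 0.40, a_LW = 81/540 = 0.15
  a_SL = 38/380 = 0.10, a_WL = 76/380 = 0.20, a_LL = 57/380 = 0.15
I − A =
  [   0.80    -0.35    -0.10]
  [  -0.05     0.60    -0.20]
  [  -0.45    -0.15     0.85]
Cofactors of I−A, C_ij = (−1)^(i+j)·(minor ij) (rows/columns in the sector order above):
  C_11 = (0.60)(0.85) − (-0.20)(-0.15) = 0.4800
  C_12 = −[(-0.05)(0.85) − (-0.20)(-0.45)] = 0.1325
  C_13 = (-0.05)(-0.15) − (0.60)(-0.45) = 0.2775
  C_21 = −[(-0.35)(0.85) − (-0.10)(-0.15)] = 0.3125
  C_22 = (0.80)(0.85) − (-0.10)(-0.45) = 0.6350
  C_23 = −[(0.80)(-0.15) − (-0.35)(-0.45)] = 0.2775
  C_31 = (-0.35)(-0.20) − (-0.10)(0.60) = 0.1300
  C_32 = −[(0.80)(-0.20) − (-0.10)(-0.05)] = 0.1650
  C_33 = (0.80)(0.60) − (-0.35)(-0.05) = 0.4625
det(I−A) = Σ_j (I−A)_1j·C_1j = (0.80)(0.4800) + (-0.35)(0.1325) + (-0.10)(0.2775) = 0.309875
adj(I−A) = Cᵀ =
  [ 0.4800   0.3125   0.1300]
  [ 0.1325   0.6350   0.1650]
  [ 0.2775   0.2775   0.4625]
(I − A)⁻¹ = adj(I−A) / det(I−A) ≈
  [   1.5490     1.0085     0.4195]
  [   0.4276     2.0492     0.5325]
  [   0.8955     0.8955     1.4925]
x = (I − A)⁻¹ d = adj(I−A)·d / det(I−A), with det(I−A) = 0.309875:
  x_S = (0.4800·240 + 0.3125·380 + 0.1300·310) / 0.309875 = 274.25 / 0.309875 ≈ 885.03
  x_W = (0.1325·240 + 0.6350·380 + 0.1650·310) / 0.309875 = 324.25 / 0.309875 ≈ 1046.39
  x_L = (0.2775·240 + 0.2775·380 + 0.4625·310) / 0.309875 = 315.425 / 0.309875 ≈ 1017.91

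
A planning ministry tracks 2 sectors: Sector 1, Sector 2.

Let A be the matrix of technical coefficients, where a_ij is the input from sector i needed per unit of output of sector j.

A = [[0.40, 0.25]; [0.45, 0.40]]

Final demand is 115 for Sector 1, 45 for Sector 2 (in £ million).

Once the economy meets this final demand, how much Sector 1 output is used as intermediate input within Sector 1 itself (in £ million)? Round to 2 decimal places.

I − A =
  [   0.60    -0.25]
  [  -0.45     0.60]
det(I−A) = (0.60)(0.60) − (-0.25)(-0.45) = 0.2475
adj(I−A) = [[0.60, 0.25], [0.45, 0.60]]
(I − A)⁻¹ = adj(I−A) / det(I−A) ≈
  [   2.4242     1.0101]
  [   1.8182     2.4242]
First solve x = (I − A)⁻¹ d = adj(I−A)·d / det(I−A); in particular x_1 = (0.60·115 + 0.25·45) / 0.2475 = 80.25 / 0.2475 ≈ 324.2424.
Intermediate flow from 1 to 1: z_11 = a_11 · x_1 = 0.40 × 80.25 / 0.2475 = 32.10 / 0.2475 ≈ 129.70.

z_11 = 129.70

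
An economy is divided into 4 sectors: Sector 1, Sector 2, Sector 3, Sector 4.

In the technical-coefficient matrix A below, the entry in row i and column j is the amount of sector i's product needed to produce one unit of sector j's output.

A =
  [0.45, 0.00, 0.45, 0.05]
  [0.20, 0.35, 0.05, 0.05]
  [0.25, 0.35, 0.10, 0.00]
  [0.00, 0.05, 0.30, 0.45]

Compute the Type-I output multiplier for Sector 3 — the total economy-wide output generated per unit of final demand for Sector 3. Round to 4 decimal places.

m_3 = 5.2052

I − A =
  [   0.55     0.00    -0.45    -0.05]
  [  -0.20     0.65    -0.05    -0.05]
  [  -0.25    -0.35     0.90     0.00]
  [   0.00    -0.05    -0.30     0.55]
Compute the cofactors C_ij = (−1)^(i+j)·(3×3 minor ij) of I−A; the adjugate is their transpose:
adj(I−A) = Cᵀ =
  [ 0.304625   0.094125   0.169625   0.036250]
  [ 0.109625   0.206625   0.075875   0.028750]
  [ 0.127250   0.106500   0.194750   0.021250]
  [ 0.079375   0.076875   0.113125   0.207500]
det(I−A) = Σ_j (I−A)_1j·C_1j = (0.55)(0.304625) + (0.00)(0.109625) + (-0.45)(0.127250) + (-0.05)(0.079375) = 0.1063125
(I − A)⁻¹ = adj(I−A) / det(I−A) ≈
  [   2.86537     0.88536     1.59553     0.34098]
  [   1.03116     1.94356     0.71370     0.27043]
  [   1.19694     1.00176     1.83186     0.19988]
  [   0.74662     0.72310     1.06408     1.95179]
The output multiplier for sector j is the column-j sum of the Leontief inverse (I − A)⁻¹ = adj(I−A) / det(I−A).
Column 3 of adj(I−A): (0.169625, 0.075875, 0.194750, 0.113125); det(I−A) = 0.1063125.
m_3 = (0.169625 + 0.075875 + 0.194750 + 0.113125) / 0.1063125 = 0.553375 / 0.1063125 ≈ 5.2052.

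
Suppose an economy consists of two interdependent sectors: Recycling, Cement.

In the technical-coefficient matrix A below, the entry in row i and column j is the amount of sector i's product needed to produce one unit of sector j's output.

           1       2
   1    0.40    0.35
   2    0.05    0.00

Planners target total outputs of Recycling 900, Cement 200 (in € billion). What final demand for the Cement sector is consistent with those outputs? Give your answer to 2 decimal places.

d_2 = 155.00

I − A =
  [   0.60    -0.35]
  [  -0.05     1.00]
d = (I − A) x:
  d_1 = (+0.60)·900 + (-0.35)·200 = 470.00
  d_2 = (-0.05)·900 + (+1.00)·200 = 155.00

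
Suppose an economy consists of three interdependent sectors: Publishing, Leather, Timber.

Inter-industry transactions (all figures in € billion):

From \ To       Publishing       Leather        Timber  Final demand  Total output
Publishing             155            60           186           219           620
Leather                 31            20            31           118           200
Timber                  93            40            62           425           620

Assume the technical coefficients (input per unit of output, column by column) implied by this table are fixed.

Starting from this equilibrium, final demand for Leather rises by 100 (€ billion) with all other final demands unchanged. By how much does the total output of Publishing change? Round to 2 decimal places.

Δx_1 = 61.03

Technical coefficients a_ij = z_ij / X_j:
  a_11 = 155/620 = 0.25, a_21 = 31/620 = 0.05, a_31 = 93/620 = 0.15
  a_12 = 60/200 = 0.30, a_22 = 20/200 = 0.10, a_32 = 40/200 = 0.20
  a_13 = 186/620 = 0.30, a_23 = 31/620 = 0.05, a_33 = 62/620 = 0.10
I − A =
  [   0.75    -0.30    -0.30]
  [  -0.05     0.90    -0.05]
  [  -0.15    -0.20     0.90]
Cofactors of I−A, C_ij = (−1)^(i+j)·(minor ij) (rows/columns in the sector order above):
  C_11 = (0.90)(0.90) − (-0.05)(-0.20) = 0.8000
  C_12 = −[(-0.05)(0.90) − (-0.05)(-0.15)] = 0.0525
  C_13 = (-0.05)(-0.20) − (0.90)(-0.15) = 0.1450
  C_21 = −[(-0.30)(0.90) − (-0.30)(-0.20)] = 0.3300
  C_22 = (0.75)(0.90) − (-0.30)(-0.15) = 0.6300
  C_23 = −[(0.75)(-0.20) − (-0.30)(-0.15)] = 0.1950
  C_31 = (-0.30)(-0.05) − (-0.30)(0.90) = 0.2850
  C_32 = −[(0.75)(-0.05) − (-0.30)(-0.05)] = 0.0525
  C_33 = (0.75)(0.90) − (-0.30)(-0.05) = 0.6600
det(I−A) = Σ_j (I−A)_1j·C_1j = (0.75)(0.8000) + (-0.30)(0.0525) + (-0.30)(0.1450) = 0.54075
adj(I−A) = Cᵀ =
  [ 0.8000   0.3300   0.2850]
  [ 0.0525   0.6300   0.0525]
  [ 0.1450   0.1950   0.6600]
(I − A)⁻¹ = adj(I−A) / det(I−A) ≈
  [   1.4794     0.6103     0.5270]
  [   0.0971     1.1650     0.0971]
  [   0.2681     0.3606     1.2205]
Δx = (I − A)⁻¹ Δd with Δd having +100 in the Leather component and 0 elsewhere.
So Δx_1 = L_12 · (+100), where L_12 = adj(I−A)_12 / det(I−A) = 0.3300 / 0.54075.
Δx_1 = 0.3300 × (+100) / 0.54075 = 33.00 / 0.54075 ≈ 61.03.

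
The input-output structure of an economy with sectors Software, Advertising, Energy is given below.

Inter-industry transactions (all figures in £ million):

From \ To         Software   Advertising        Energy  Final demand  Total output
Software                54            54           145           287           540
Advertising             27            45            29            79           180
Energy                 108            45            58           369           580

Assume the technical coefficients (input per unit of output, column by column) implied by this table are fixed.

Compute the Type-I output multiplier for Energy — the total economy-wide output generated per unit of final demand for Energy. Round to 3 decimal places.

m_3 = 1.706

Technical coefficients a_ij = z_ij / X_j:
  a_11 = 54/540 = 0.10, a_21 = 27/540 = 0.05, a_31 = 108/540 = 0.20
  a_12 = 54/180 = 0.30, a_22 = 45/180 = 0.25, a_32 = 45/180 = 0.25
  a_13 = 145/580 = 0.25, a_23 = 29/580 = 0.05, a_33 = 58/580 = 0.10
I − A =
  [   0.90    -0.30    -0.25]
  [  -0.05     0.75    -0.05]
  [  -0.20    -0.25     0.90]
Cofactors of I−A, C_ij = (−1)^(i+j)·(minor ij) (rows/columns in the sector order above):
  C_11 = (0.75)(0.90) − (-0.05)(-0.25) = 0.6625
  C_12 = −[(-0.05)(0.90) − (-0.05)(-0.20)] = 0.0550
  C_13 = (-0.05)(-0.25) − (0.75)(-0.20) = 0.1625
  C_21 = −[(-0.30)(0.90) − (-0.25)(-0.25)] = 0.3325
  C_22 = (0.90)(0.90) − (-0.25)(-0.20) = 0.7600
  C_23 = −[(0.90)(-0.25) − (-0.30)(-0.20)] = 0.2850
  C_31 = (-0.30)(-0.05) − (-0.25)(0.75) = 0.2025
  C_32 = −[(0.90)(-0.05) − (-0.25)(-0.05)] = 0.0575
  C_33 = (0.90)(0.75) − (-0.30)(-0.05) = 0.6600
det(I−A) = Σ_j (I−A)_1j·C_1j = (0.90)(0.6625) + (-0.30)(0.0550) + (-0.25)(0.1625) = 0.539125
adj(I−A) = Cᵀ =
  [ 0.6625   0.3325   0.2025]
  [ 0.0550   0.7600   0.0575]
  [ 0.1625   0.2850   0.6600]
(I − A)⁻¹ = adj(I−A) / det(I−A) ≈
  [   1.2288     0.6167     0.3756]
  [   0.1020     1.4097     0.1067]
  [   0.3014     0.5286     1.2242]
The output multiplier for sector j is the column-j sum of the Leontief inverse (I − A)⁻¹ = adj(I−A) / det(I−A).
Column 3 of adj(I−A): (0.2025, 0.0575, 0.6600); det(I−A) = 0.539125.
m_3 = (0.2025 + 0.0575 + 0.6600) / 0.539125 = 0.92 / 0.539125 ≈ 1.706.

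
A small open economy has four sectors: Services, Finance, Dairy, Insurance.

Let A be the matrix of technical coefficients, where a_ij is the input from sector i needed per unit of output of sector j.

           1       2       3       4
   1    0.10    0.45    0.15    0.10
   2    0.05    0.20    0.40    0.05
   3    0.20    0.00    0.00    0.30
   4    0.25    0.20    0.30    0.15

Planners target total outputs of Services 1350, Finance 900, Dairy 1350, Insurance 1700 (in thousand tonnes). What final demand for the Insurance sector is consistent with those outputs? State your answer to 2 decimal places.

d_4 = 522.50

I − A =
  [   0.90    -0.45    -0.15    -0.10]
  [  -0.05     0.80    -0.40    -0.05]
  [  -0.20     0.00     1.00    -0.30]
  [  -0.25    -0.20    -0.30     0.85]
d = (I − A) x:
  d_1 = (+0.90)·1350 + (-0.45)·900 + (-0.15)·1350 + (-0.10)·1700 = 437.50
  d_2 = (-0.05)·1350 + (+0.80)·900 + (-0.40)·1350 + (-0.05)·1700 = 27.50
  d_3 = (-0.20)·1350 + (+0.00)·900 + (+1.00)·1350 + (-0.30)·1700 = 570.00
  d_4 = (-0.25)·1350 + (-0.20)·900 + (-0.30)·1350 + (+0.85)·1700 = 522.50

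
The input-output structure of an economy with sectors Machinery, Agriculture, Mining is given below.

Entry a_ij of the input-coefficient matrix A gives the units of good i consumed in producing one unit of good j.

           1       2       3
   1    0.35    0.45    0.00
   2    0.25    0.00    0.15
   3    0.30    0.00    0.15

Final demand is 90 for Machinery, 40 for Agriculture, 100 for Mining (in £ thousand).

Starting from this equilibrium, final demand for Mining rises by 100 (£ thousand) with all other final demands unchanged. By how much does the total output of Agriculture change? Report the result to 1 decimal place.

I − A =
  [   0.65    -0.45     0.00]
  [  -0.25     1.00    -0.15]
  [  -0.30     0.00     0.85]
Cofactors of I−A, C_ij = (−1)^(i+j)·(minor ij) (rows/columns in the sector order above):
  C_11 = (1.00)(0.85) − (-0.15)(0.00) = 0.8500
  C_12 = −[(-0.25)(0.85) − (-0.15)(-0.30)] = 0.2575
  C_13 = (-0.25)(0.00) − (1.00)(-0.30) = 0.3000
  C_21 = −[(-0.45)(0.85) − (0.00)(0.00)] = 0.3825
  C_22 = (0.65)(0.85) − (0.00)(-0.30) = 0.5525
  C_23 = −[(0.65)(0.00) − (-0.45)(-0.30)] = 0.1350
  C_31 = (-0.45)(-0.15) − (0.00)(1.00) = 0.0675
  C_32 = −[(0.65)(-0.15) − (0.00)(-0.25)] = 0.0975
  C_33 = (0.65)(1.00) − (-0.45)(-0.25) = 0.5375
det(I−A) = Σ_j (I−A)_1j·C_1j = (0.65)(0.8500) + (-0.45)(0.2575) + (0.00)(0.3000) = 0.436625
adj(I−A) = Cᵀ =
  [ 0.8500   0.3825   0.0675]
  [ 0.2575   0.5525   0.0975]
  [ 0.3000   0.1350   0.5375]
(I − A)⁻¹ = adj(I−A) / det(I−A) ≈
  [   1.9468     0.8760     0.1546]
  [   0.5898     1.2654     0.2233]
  [   0.6871     0.3092     1.2310]
Δx = (I − A)⁻¹ Δd with Δd having +100 in the Mining component and 0 elsewhere.
So Δx_2 = L_23 · (+100), where L_23 = adj(I−A)_23 / det(I−A) = 0.0975 / 0.436625.
Δx_2 = 0.0975 × (+100) / 0.436625 = 9.75 / 0.436625 ≈ 22.3.

Δx_2 = 22.3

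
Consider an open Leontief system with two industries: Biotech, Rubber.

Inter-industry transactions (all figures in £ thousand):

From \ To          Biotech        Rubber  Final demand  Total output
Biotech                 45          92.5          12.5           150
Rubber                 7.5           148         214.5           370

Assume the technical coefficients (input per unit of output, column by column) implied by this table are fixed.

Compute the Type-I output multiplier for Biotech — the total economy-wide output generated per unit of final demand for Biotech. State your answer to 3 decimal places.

Technical coefficients a_ij = z_ij / X_j:
  a_BB = 45/150 = 0.30, a_RB = 7.5/150 = 0.05
  a_BR = 92.5/370 = 0.25, a_RR = 148/370 = 0.40
I − A =
  [   0.70    -0.25]
  [  -0.05     0.60]
det(I−A) = (0.70)(0.60) − (-0.25)(-0.05) = 0.4075
adj(I−A) = [[0.60, 0.25], [0.05, 0.70]]
(I − A)⁻¹ = adj(I−A) / det(I−A) ≈
  [   1.4724     0.6135]
  [   0.1227     1.7178]
The output multiplier for sector j is the column-j sum of the Leontief inverse (I − A)⁻¹ = adj(I−A) / det(I−A).
Column B of adj(I−A): (0.60, 0.05); det(I−A) = 0.4075.
m_B = (0.60 + 0.05) / 0.4075 = 0.65 / 0.4075 ≈ 1.595.

m_B = 1.595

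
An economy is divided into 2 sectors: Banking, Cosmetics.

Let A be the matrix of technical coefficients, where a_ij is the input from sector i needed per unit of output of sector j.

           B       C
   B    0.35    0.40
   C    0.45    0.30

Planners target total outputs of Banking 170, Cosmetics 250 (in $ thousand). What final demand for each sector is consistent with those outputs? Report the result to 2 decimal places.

d_B = 10.50, d_C = 98.50

I − A =
  [   0.65    -0.40]
  [  -0.45     0.70]
d = (I − A) x:
  d_B = (+0.65)·170 + (-0.40)·250 = 10.50
  d_C = (-0.45)·170 + (+0.70)·250 = 98.50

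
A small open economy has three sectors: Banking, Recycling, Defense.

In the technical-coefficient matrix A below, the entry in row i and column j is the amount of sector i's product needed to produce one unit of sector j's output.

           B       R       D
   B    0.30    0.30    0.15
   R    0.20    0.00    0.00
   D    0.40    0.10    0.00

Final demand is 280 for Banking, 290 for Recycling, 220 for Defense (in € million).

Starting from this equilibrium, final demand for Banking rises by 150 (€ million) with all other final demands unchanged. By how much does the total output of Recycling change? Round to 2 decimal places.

Δx_R = 51.99

I − A =
  [   0.70    -0.30    -0.15]
  [  -0.20     1.00     0.00]
  [  -0.40    -0.10     1.00]
Cofactors of I−A, C_ij = (−1)^(i+j)·(minor ij) (rows/columns in the sector order above):
  C_11 = (1.00)(1.00) − (0.00)(-0.10) = 1.0000
  C_12 = −[(-0.20)(1.00) − (0.00)(-0.40)] = 0.2000
  C_13 = (-0.20)(-0.10) − (1.00)(-0.40) = 0.4200
  C_21 = −[(-0.30)(1.00) − (-0.15)(-0.10)] = 0.3150
  C_22 = (0.70)(1.00) − (-0.15)(-0.40) = 0.6400
  C_23 = −[(0.70)(-0.10) − (-0.30)(-0.40)] = 0.1900
  C_31 = (-0.30)(0.00) − (-0.15)(1.00) = 0.1500
  C_32 = −[(0.70)(0.00) − (-0.15)(-0.20)] = 0.0300
  C_33 = (0.70)(1.00) − (-0.30)(-0.20) = 0.6400
det(I−A) = Σ_j (I−A)_1j·C_1j = (0.70)(1.0000) + (-0.30)(0.2000) + (-0.15)(0.4200) = 0.5770
adj(I−A) = Cᵀ =
  [ 1.0000   0.3150   0.1500]
  [ 0.2000   0.6400   0.0300]
  [ 0.4200   0.1900   0.6400]
(I − A)⁻¹ = adj(I−A) / det(I−A) ≈
  [   1.7331     0.5459     0.2600]
  [   0.3466     1.1092     0.0520]
  [   0.7279     0.3293     1.1092]
Δx = (I − A)⁻¹ Δd with Δd having +150 in the Banking component and 0 elsewhere.
So Δx_R = L_RB · (+150), where L_RB = adj(I−A)_RB / det(I−A) = 0.2000 / 0.5770.
Δx_R = 0.2000 × (+150) / 0.5770 = 30.00 / 0.5770 ≈ 51.99.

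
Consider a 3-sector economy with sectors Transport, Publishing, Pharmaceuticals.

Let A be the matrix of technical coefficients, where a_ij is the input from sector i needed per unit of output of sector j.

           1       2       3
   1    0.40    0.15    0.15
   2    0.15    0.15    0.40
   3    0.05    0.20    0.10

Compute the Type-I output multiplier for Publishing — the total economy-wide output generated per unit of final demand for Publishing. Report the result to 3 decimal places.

I − A =
  [   0.60    -0.15    -0.15]
  [  -0.15     0.85    -0.40]
  [  -0.05    -0.20     0.90]
Cofactors of I−A, C_ij = (−1)^(i+j)·(minor ij) (rows/columns in the sector order above):
  C_11 = (0.85)(0.90) − (-0.40)(-0.20) = 0.6850
  C_12 = −[(-0.15)(0.90) − (-0.40)(-0.05)] = 0.1550
  C_13 = (-0.15)(-0.20) − (0.85)(-0.05) = 0.0725
  C_21 = −[(-0.15)(0.90) − (-0.15)(-0.20)] = 0.1650
  C_22 = (0.60)(0.90) − (-0.15)(-0.05) = 0.5325
  C_23 = −[(0.60)(-0.20) − (-0.15)(-0.05)] = 0.1275
  C_31 = (-0.15)(-0.40) − (-0.15)(0.85) = 0.1875
  C_32 = −[(0.60)(-0.40) − (-0.15)(-0.15)] = 0.2625
  C_33 = (0.60)(0.85) − (-0.15)(-0.15) = 0.4875
det(I−A) = Σ_j (I−A)_1j·C_1j = (0.60)(0.6850) + (-0.15)(0.1550) + (-0.15)(0.0725) = 0.376875
adj(I−A) = Cᵀ =
  [ 0.6850   0.1650   0.1875]
  [ 0.1550   0.5325   0.2625]
  [ 0.0725   0.1275   0.4875]
(I − A)⁻¹ = adj(I−A) / det(I−A) ≈
  [   1.8176     0.4378     0.4975]
  [   0.4113     1.4129     0.6965]
  [   0.1924     0.3383     1.2935]
The output multiplier for sector j is the column-j sum of the Leontief inverse (I − A)⁻¹ = adj(I−A) / det(I−A).
Column 2 of adj(I−A): (0.1650, 0.5325, 0.1275); det(I−A) = 0.376875.
m_2 = (0.1650 + 0.5325 + 0.1275) / 0.376875 = 0.825 / 0.376875 ≈ 2.189.

m_2 = 2.189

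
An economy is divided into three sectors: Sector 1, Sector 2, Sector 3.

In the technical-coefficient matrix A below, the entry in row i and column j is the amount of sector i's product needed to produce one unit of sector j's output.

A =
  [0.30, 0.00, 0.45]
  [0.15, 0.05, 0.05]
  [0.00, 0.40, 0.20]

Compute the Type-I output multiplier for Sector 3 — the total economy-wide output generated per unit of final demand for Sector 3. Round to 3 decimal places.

I − A =
  [   0.70     0.00    -0.45]
  [  -0.15     0.95    -0.05]
  [   0.00    -0.40     0.80]
Cofactors of I−A, C_ij = (−1)^(i+j)·(minor ij) (rows/columns in the sector order above):
  C_11 = (0.95)(0.80) − (-0.05)(-0.40) = 0.7400
  C_12 = −[(-0.15)(0.80) − (-0.05)(0.00)] = 0.1200
  C_13 = (-0.15)(-0.40) − (0.95)(0.00) = 0.0600
  C_21 = −[(0.00)(0.80) − (-0.45)(-0.40)] = 0.1800
  C_22 = (0.70)(0.80) − (-0.45)(0.00) = 0.5600
  C_23 = −[(0.70)(-0.40) − (0.00)(0.00)] = 0.2800
  C_31 = (0.00)(-0.05) − (-0.45)(0.95) = 0.4275
  C_32 = −[(0.70)(-0.05) − (-0.45)(-0.15)] = 0.1025
  C_33 = (0.70)(0.95) − (0.00)(-0.15) = 0.6650
det(I−A) = Σ_j (I−A)_1j·C_1j = (0.70)(0.7400) + (0.00)(0.1200) + (-0.45)(0.0600) = 0.4910
adj(I−A) = Cᵀ =
  [ 0.7400   0.1800   0.4275]
  [ 0.1200   0.5600   0.1025]
  [ 0.0600   0.2800   0.6650]
(I − A)⁻¹ = adj(I−A) / det(I−A) ≈
  [   1.5071     0.3666     0.8707]
  [   0.2444     1.1405     0.2088]
  [   0.1222     0.5703     1.3544]
The output multiplier for sector j is the column-j sum of the Leontief inverse (I − A)⁻¹ = adj(I−A) / det(I−A).
Column 3 of adj(I−A): (0.4275, 0.1025, 0.6650); det(I−A) = 0.4910.
m_3 = (0.4275 + 0.1025 + 0.6650) / 0.4910 = 1.195 / 0.4910 ≈ 2.434.

m_3 = 2.434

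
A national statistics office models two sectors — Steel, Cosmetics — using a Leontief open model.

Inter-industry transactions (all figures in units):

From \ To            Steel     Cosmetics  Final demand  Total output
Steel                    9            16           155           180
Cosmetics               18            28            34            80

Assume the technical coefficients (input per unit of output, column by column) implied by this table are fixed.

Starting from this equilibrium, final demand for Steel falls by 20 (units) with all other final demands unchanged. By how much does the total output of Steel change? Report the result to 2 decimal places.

Technical coefficients a_ij = z_ij / X_j:
  a_11 = 9/180 = 0.05, a_21 = 18/180 = 0.10
  a_12 = 16/80 = 0.20, a_22 = 28/80 = 0.35
I − A =
  [   0.95    -0.20]
  [  -0.10     0.65]
det(I−A) = (0.95)(0.65) − (-0.20)(-0.10) = 0.5975
adj(I−A) = [[0.65, 0.20], [0.10, 0.95]]
(I − A)⁻¹ = adj(I−A) / det(I−A) ≈
  [   1.0879     0.3347]
  [   0.1674     1.5900]
Δx = (I − A)⁻¹ Δd with Δd having -20 in the Steel component and 0 elsewhere.
So Δx_1 = L_11 · (-20), where L_11 = adj(I−A)_11 / det(I−A) = 0.65 / 0.5975.
Δx_1 = 0.65 × (-20) / 0.5975 = -13.00 / 0.5975 ≈ -21.76.

Δx_1 = -21.76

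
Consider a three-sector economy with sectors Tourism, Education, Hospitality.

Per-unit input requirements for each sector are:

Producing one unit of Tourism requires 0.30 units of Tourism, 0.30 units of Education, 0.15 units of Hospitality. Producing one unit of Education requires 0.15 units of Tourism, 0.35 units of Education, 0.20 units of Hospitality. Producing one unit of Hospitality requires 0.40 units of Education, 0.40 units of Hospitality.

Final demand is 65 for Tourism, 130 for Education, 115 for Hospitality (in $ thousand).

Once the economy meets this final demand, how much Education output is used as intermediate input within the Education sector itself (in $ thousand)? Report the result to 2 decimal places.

z_22 = 198.01

I − A =
  [   0.70    -0.15     0.00]
  [  -0.30     0.65    -0.40]
  [  -0.15    -0.20     0.60]
Cofactors of I−A, C_ij = (−1)^(i+j)·(minor ij) (rows/columns in the sector order above):
  C_11 = (0.65)(0.60) − (-0.40)(-0.20) = 0.3100
  C_12 = −[(-0.30)(0.60) − (-0.40)(-0.15)] = 0.2400
  C_13 = (-0.30)(-0.20) − (0.65)(-0.15) = 0.1575
  C_21 = −[(-0.15)(0.60) − (0.00)(-0.20)] = 0.0900
  C_22 = (0.70)(0.60) − (0.00)(-0.15) = 0.4200
  C_23 = −[(0.70)(-0.20) − (-0.15)(-0.15)] = 0.1625
  C_31 = (-0.15)(-0.40) − (0.00)(0.65) = 0.0600
  C_32 = −[(0.70)(-0.40) − (0.00)(-0.30)] = 0.2800
  C_33 = (0.70)(0.65) − (-0.15)(-0.30) = 0.4100
det(I−A) = Σ_j (I−A)_1j·C_1j = (0.70)(0.3100) + (-0.15)(0.2400) + (0.00)(0.1575) = 0.1810
adj(I−A) = Cᵀ =
  [ 0.3100   0.0900   0.0600]
  [ 0.2400   0.4200   0.2800]
  [ 0.1575   0.1625   0.4100]
(I − A)⁻¹ = adj(I−A) / det(I−A) ≈
  [   1.7127     0.4972     0.3315]
  [   1.3260     2.3204     1.5470]
  [   0.8702     0.8978     2.2652]
First solve x = (I − A)⁻¹ d = adj(I−A)·d / det(I−A); in particular x_2 = (0.2400·65 + 0.4200·130 + 0.2800·115) / 0.1810 = 102.40 / 0.1810 ≈ 565.7459.
Intermediate flow from 2 to 2: z_22 = a_22 · x_2 = 0.35 × 102.40 / 0.1810 = 35.84 / 0.1810 ≈ 198.01.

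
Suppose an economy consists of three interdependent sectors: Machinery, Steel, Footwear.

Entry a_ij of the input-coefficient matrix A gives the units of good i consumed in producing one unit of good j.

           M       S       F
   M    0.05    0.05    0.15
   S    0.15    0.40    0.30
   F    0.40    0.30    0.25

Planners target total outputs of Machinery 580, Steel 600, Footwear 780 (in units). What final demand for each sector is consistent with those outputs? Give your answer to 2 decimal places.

d_M = 404.00, d_S = 39.00, d_F = 173.00

I − A =
  [   0.95    -0.05    -0.15]
  [  -0.15     0.60    -0.30]
  [  -0.40    -0.30     0.75]
d = (I − A) x:
  d_M = (+0.95)·580 + (-0.05)·600 + (-0.15)·780 = 404.00
  d_S = (-0.15)·580 + (+0.60)·600 + (-0.30)·780 = 39.00
  d_F = (-0.40)·580 + (-0.30)·600 + (+0.75)·780 = 173.00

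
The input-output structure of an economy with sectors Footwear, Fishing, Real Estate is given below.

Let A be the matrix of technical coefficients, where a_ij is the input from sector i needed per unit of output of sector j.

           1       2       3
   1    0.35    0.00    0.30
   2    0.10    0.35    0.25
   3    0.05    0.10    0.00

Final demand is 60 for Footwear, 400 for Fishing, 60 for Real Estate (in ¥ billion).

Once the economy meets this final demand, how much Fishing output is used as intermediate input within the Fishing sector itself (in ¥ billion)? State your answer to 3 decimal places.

I − A =
  [   0.65     0.00    -0.30]
  [  -0.10     0.65    -0.25]
  [  -0.05    -0.10     1.00]
Cofactors of I−A, C_ij = (−1)^(i+j)·(minor ij) (rows/columns in the sector order above):
  C_11 = (0.65)(1.00) − (-0.25)(-0.10) = 0.6250
  C_12 = −[(-0.10)(1.00) − (-0.25)(-0.05)] = 0.1125
  C_13 = (-0.10)(-0.10) − (0.65)(-0.05) = 0.0425
  C_21 = −[(0.00)(1.00) − (-0.30)(-0.10)] = 0.0300
  C_22 = (0.65)(1.00) − (-0.30)(-0.05) = 0.6350
  C_23 = −[(0.65)(-0.10) − (0.00)(-0.05)] = 0.0650
  C_31 = (0.00)(-0.25) − (-0.30)(0.65) = 0.1950
  C_32 = −[(0.65)(-0.25) − (-0.30)(-0.10)] = 0.1925
  C_33 = (0.65)(0.65) − (0.00)(-0.10) = 0.4225
det(I−A) = Σ_j (I−A)_1j·C_1j = (0.65)(0.6250) + (0.00)(0.1125) + (-0.30)(0.0425) = 0.3935
adj(I−A) = Cᵀ =
  [ 0.6250   0.0300   0.1950]
  [ 0.1125   0.6350   0.1925]
  [ 0.0425   0.0650   0.4225]
(I − A)⁻¹ = adj(I−A) / det(I−A) ≈
  [   1.5883     0.0762     0.4956]
  [   0.2859     1.6137     0.4892]
  [   0.1080     0.1652     1.0737]
First solve x = (I − A)⁻¹ d = adj(I−A)·d / det(I−A); in particular x_2 = (0.1125·60 + 0.6350·400 + 0.1925·60) / 0.3935 = 272.30 / 0.3935 ≈ 691.99492.
Intermediate flow from 2 to 2: z_22 = a_22 · x_2 = 0.35 × 272.30 / 0.3935 = 95.305 / 0.3935 ≈ 242.198.

z_22 = 242.198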